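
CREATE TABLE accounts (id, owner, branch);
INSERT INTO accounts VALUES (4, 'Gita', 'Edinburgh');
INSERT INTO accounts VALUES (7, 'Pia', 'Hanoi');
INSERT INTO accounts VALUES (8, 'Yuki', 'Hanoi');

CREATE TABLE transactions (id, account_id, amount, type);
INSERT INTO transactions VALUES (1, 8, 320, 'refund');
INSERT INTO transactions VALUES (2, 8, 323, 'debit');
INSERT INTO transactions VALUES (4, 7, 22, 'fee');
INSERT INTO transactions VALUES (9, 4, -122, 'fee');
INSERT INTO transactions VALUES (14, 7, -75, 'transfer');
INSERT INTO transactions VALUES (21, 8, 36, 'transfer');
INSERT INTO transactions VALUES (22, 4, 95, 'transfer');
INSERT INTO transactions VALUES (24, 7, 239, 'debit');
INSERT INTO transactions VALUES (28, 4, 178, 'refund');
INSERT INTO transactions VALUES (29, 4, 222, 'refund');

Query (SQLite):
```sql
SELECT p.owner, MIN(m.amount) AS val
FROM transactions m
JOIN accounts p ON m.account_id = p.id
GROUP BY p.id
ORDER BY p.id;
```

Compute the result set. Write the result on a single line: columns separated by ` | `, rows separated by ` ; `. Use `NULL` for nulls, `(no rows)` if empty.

Gita | -122 ; Pia | -75 ; Yuki | 36

Join each transactions row to its accounts via account_id.
Group joined rows by accounts.id; compute MIN(m.amount) per group.
  4: ids {9, 22, 28, 29} → MIN(m.amount)=-122
  7: ids {4, 14, 24} → MIN(m.amount)=-75
  8: ids {1, 2, 21} → MIN(m.amount)=36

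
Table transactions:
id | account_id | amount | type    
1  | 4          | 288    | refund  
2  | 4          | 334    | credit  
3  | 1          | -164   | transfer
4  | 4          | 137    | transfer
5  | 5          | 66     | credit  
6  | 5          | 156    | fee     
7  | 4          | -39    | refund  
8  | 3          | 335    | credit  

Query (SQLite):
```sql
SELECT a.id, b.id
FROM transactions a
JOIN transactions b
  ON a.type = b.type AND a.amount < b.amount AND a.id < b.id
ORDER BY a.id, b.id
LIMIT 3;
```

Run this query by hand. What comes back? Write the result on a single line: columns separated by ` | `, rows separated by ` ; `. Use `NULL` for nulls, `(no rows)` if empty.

2 | 8 ; 3 | 4 ; 5 | 8

Pairs (a,b) with same type, a.amount < b.amount, a.id < b.id.
type groups: credit:{2,5,8} fee:{6} refund:{1,7} transfer:{3,4}
Ordered by (a.id, b.id); first 3.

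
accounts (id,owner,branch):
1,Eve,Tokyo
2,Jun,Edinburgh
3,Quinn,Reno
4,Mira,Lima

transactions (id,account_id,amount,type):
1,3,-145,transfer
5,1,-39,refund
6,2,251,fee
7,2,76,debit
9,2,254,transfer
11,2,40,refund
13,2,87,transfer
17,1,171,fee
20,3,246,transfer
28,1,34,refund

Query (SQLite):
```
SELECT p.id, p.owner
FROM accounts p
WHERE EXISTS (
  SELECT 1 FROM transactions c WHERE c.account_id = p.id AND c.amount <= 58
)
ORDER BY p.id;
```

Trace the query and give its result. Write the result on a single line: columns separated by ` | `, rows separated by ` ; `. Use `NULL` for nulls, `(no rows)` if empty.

For each accounts row, check whether any transactions with matching account_id has amount <= 58.
Keep rows where that is true.

1 | Eve ; 2 | Jun ; 3 | Quinn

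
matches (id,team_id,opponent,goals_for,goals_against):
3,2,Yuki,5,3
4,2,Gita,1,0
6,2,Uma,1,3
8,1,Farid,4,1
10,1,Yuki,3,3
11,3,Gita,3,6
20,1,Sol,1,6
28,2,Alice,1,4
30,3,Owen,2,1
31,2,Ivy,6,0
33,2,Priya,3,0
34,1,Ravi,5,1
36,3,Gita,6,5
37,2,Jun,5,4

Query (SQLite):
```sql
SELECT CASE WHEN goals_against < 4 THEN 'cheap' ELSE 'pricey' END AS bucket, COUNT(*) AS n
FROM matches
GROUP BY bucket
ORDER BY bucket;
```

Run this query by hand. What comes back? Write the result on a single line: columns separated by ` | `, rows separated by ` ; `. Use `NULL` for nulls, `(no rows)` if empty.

Bucket rows by goals_against < 4 → 'cheap' else 'pricey'; count each bucket.

cheap | 9 ; pricey | 5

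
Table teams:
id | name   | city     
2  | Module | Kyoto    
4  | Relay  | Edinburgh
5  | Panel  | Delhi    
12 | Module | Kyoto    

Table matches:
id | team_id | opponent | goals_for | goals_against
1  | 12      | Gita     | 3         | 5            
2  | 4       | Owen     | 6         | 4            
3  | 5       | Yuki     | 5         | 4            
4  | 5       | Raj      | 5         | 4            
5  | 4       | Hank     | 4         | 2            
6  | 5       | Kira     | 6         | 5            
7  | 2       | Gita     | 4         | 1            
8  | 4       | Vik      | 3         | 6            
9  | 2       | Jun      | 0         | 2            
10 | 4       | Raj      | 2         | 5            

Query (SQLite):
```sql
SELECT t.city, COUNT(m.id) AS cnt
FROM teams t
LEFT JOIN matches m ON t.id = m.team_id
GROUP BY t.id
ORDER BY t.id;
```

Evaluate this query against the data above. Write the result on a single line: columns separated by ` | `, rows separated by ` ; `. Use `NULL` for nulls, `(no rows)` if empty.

Kyoto | 2 ; Edinburgh | 4 ; Delhi | 3 ; Kyoto | 1

LEFT JOIN keeps every teams row; unmatched ones get NULL for matches columns.
Group by teams.id and compute COUNT(m.id). COUNT(col) of an all-NULL group is 0.
  2: ids {7, 9} → COUNT(m.id)=2
  4: ids {2, 5, 8, 10} → COUNT(m.id)=4
  5: ids {3, 4, 6} → COUNT(m.id)=3
  12: ids {1} → COUNT(m.id)=1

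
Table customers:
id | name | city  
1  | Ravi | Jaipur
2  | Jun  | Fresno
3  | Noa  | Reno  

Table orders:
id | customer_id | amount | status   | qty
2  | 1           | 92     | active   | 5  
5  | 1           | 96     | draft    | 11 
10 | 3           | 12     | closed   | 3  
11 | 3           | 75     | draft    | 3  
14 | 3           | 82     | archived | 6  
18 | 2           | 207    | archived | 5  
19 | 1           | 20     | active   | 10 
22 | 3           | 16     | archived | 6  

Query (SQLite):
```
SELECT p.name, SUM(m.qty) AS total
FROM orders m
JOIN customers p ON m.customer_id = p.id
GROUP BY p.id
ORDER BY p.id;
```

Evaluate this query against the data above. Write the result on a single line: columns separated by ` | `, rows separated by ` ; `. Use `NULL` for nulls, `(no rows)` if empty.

Ravi | 26 ; Jun | 5 ; Noa | 18

Join each orders row to its customers via customer_id.
Group joined rows by customers.id; compute SUM(m.qty) per group.
  1: ids {2, 5, 19} → SUM(m.qty)=26
  2: ids {18} → SUM(m.qty)=5
  3: ids {10, 11, 14, 22} → SUM(m.qty)=18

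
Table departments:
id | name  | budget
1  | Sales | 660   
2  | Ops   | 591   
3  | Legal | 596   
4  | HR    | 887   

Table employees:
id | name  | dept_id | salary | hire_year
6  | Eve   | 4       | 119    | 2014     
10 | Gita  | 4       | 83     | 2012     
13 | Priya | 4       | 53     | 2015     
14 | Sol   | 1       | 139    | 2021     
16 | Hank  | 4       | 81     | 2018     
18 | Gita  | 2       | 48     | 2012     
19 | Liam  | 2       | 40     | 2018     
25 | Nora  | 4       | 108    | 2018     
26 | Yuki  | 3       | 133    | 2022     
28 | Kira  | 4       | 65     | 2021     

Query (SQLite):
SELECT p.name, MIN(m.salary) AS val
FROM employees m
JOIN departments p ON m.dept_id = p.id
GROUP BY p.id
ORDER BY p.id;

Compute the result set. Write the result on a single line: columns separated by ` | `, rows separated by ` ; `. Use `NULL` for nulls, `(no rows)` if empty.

Join each employees row to its departments via dept_id.
Group joined rows by departments.id; compute MIN(m.salary) per group.
  1: ids {14} → MIN(m.salary)=139
  2: ids {18, 19} → MIN(m.salary)=40
  3: ids {26} → MIN(m.salary)=133
  4: ids {6, 10, 13, 16, 25, 28} → MIN(m.salary)=53

Sales | 139 ; Ops | 40 ; Legal | 133 ; HR | 53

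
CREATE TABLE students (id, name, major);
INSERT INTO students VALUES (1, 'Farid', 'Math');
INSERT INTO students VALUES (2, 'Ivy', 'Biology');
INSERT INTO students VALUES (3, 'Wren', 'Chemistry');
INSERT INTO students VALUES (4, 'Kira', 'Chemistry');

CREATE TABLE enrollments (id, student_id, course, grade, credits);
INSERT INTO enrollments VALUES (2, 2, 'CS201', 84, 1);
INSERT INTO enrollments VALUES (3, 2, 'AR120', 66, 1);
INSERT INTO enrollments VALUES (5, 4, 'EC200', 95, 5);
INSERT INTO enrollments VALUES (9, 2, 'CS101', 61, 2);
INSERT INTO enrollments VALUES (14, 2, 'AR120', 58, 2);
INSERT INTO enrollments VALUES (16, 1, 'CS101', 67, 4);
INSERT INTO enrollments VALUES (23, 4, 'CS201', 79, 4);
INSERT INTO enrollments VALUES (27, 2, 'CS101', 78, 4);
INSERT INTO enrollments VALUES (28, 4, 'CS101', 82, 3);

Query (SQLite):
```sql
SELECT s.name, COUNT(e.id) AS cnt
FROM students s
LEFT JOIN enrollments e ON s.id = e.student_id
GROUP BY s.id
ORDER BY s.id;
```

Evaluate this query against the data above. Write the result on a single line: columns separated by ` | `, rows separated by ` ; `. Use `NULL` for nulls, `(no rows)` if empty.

LEFT JOIN keeps every students row; unmatched ones get NULL for enrollments columns.
Group by students.id and compute COUNT(e.id). COUNT(col) of an all-NULL group is 0.
  1: ids {16} → COUNT(e.id)=1
  2: ids {2, 3, 9, 14, 27} → COUNT(e.id)=5
  3: ids {—} → COUNT(e.id)=0
  4: ids {5, 23, 28} → COUNT(e.id)=3

Farid | 1 ; Ivy | 5 ; Wren | 0 ; Kira | 3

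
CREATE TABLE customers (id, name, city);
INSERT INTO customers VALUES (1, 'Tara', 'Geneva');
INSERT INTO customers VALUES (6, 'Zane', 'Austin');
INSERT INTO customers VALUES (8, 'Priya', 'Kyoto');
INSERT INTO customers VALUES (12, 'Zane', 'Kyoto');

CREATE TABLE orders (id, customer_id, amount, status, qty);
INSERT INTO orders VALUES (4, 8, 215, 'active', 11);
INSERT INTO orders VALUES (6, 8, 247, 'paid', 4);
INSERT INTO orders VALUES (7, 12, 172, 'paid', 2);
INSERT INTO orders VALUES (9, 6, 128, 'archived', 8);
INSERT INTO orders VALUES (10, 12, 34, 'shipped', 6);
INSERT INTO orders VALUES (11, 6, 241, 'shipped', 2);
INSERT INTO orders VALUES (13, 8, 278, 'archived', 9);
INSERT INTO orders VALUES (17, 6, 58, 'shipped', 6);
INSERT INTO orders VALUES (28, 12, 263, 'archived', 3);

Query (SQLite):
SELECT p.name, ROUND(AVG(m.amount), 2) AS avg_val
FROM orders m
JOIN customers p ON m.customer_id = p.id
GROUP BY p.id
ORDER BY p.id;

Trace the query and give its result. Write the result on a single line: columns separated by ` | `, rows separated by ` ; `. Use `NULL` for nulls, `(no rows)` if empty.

Zane | 142.33 ; Priya | 246.67 ; Zane | 156.33

Join each orders row to its customers via customer_id.
Group joined rows by customers.id; compute ROUND(AVG(m.amount), 2) per group.
  6: ids {9, 11, 17} → ROUND(AVG(m.amount), 2)=142.33
  8: ids {4, 6, 13} → ROUND(AVG(m.amount), 2)=246.67
  12: ids {7, 10, 28} → ROUND(AVG(m.amount), 2)=156.33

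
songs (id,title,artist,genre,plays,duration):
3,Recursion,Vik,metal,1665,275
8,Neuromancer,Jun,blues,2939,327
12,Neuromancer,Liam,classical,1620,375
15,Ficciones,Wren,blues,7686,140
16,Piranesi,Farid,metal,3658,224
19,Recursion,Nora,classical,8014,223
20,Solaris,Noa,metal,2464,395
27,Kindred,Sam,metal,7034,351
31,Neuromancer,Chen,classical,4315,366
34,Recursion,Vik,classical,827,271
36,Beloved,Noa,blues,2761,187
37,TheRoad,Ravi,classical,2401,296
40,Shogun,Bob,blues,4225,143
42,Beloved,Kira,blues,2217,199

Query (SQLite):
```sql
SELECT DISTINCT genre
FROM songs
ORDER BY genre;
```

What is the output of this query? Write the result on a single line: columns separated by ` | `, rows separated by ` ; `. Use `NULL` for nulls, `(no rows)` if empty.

Collect distinct genre values from songs.

blues ; classical ; metal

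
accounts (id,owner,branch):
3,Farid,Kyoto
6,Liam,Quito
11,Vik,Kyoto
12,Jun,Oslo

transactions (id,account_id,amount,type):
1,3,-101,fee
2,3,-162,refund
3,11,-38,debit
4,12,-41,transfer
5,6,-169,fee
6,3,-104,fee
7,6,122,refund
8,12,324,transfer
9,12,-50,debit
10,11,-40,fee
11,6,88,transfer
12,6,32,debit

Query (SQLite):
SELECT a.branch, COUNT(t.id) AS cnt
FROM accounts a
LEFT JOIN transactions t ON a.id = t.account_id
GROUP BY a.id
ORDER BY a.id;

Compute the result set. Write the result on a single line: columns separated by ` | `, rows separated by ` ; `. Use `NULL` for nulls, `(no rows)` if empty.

Kyoto | 3 ; Quito | 4 ; Kyoto | 2 ; Oslo | 3

LEFT JOIN keeps every accounts row; unmatched ones get NULL for transactions columns.
Group by accounts.id and compute COUNT(t.id). COUNT(col) of an all-NULL group is 0.
  3: ids {1, 2, 6} → COUNT(t.id)=3
  6: ids {5, 7, 11, 12} → COUNT(t.id)=4
  11: ids {3, 10} → COUNT(t.id)=2
  12: ids {4, 8, 9} → COUNT(t.id)=3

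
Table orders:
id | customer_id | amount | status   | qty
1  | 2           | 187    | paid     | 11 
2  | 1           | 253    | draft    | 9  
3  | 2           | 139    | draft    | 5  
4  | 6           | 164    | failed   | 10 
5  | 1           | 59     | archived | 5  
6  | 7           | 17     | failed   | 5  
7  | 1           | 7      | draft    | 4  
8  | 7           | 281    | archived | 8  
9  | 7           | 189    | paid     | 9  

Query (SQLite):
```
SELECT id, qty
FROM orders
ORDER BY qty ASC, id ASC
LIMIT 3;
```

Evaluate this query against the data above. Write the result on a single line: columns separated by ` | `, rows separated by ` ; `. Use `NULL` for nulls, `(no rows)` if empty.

Sort by qty asc, tiebreak id asc: (4, id=7), (5, id=3), (5, id=5), (5, id=6), (8, id=8), (9, id=2) …. Take first 3.

7 | 4 ; 3 | 5 ; 5 | 5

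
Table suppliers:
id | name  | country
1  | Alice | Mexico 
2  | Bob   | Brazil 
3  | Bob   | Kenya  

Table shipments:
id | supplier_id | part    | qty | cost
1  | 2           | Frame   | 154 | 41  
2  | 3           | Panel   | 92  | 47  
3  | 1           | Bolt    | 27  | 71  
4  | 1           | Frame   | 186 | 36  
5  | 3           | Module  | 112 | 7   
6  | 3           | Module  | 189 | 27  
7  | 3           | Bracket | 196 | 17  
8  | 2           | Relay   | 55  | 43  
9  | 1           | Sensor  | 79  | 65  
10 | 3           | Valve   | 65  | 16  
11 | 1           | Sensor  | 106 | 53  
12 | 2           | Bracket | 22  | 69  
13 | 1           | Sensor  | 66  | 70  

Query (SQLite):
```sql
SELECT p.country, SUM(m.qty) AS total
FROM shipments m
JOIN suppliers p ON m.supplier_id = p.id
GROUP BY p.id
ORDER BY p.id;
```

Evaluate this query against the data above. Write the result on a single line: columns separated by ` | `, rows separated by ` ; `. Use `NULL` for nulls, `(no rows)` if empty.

Mexico | 464 ; Brazil | 231 ; Kenya | 654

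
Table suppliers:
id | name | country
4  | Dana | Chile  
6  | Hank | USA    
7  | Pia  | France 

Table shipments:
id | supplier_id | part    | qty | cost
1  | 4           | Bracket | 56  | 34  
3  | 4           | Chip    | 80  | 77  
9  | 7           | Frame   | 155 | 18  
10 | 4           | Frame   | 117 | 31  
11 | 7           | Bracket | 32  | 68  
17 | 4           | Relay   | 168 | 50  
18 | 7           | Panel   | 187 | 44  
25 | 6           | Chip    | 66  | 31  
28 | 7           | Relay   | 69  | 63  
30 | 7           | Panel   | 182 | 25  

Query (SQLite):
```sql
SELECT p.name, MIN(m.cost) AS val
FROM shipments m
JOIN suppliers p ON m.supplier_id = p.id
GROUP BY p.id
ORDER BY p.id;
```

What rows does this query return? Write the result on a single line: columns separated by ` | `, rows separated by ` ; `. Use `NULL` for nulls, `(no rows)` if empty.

Join each shipments row to its suppliers via supplier_id.
Group joined rows by suppliers.id; compute MIN(m.cost) per group.
  4: ids {1, 3, 10, 17} → MIN(m.cost)=31
  6: ids {25} → MIN(m.cost)=31
  7: ids {9, 11, 18, 28, 30} → MIN(m.cost)=18

Dana | 31 ; Hank | 31 ; Pia | 18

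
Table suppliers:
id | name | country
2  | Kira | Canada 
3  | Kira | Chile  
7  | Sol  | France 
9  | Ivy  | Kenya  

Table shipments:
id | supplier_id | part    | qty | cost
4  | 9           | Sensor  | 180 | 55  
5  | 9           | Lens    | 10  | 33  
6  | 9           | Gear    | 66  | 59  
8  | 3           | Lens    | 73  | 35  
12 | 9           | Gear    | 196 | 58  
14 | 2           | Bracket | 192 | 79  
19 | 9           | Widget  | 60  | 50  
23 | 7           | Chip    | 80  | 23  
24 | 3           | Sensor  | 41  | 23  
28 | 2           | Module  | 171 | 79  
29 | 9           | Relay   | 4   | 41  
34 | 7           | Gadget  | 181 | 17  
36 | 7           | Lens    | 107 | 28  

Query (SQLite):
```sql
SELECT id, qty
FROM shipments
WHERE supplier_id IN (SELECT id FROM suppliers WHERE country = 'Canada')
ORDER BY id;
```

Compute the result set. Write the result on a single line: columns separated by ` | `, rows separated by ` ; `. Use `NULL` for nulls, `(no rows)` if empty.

Inner query: suppliers.id where country = 'Canada'.
Outer: keep shipments rows whose supplier_id is in that set.
Inner query → {2}

14 | 192 ; 28 | 171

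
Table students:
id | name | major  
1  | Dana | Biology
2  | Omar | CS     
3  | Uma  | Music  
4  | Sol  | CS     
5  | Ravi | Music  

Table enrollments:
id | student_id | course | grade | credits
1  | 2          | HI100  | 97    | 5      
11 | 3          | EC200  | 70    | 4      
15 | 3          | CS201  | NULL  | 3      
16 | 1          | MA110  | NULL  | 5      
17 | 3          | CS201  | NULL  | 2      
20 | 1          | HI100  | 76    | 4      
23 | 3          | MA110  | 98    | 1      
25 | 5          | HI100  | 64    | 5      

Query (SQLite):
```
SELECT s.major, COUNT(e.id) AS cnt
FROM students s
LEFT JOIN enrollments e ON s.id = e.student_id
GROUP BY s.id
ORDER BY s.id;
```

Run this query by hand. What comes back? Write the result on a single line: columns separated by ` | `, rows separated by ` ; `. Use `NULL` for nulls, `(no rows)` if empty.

LEFT JOIN keeps every students row; unmatched ones get NULL for enrollments columns.
Group by students.id and compute COUNT(e.id). COUNT(col) of an all-NULL group is 0.
  1: ids {16, 20} → COUNT(e.id)=2
  2: ids {1} → COUNT(e.id)=1
  3: ids {11, 15, 17, 23} → COUNT(e.id)=4
  4: ids {—} → COUNT(e.id)=0
  5: ids {25} → COUNT(e.id)=1

Biology | 2 ; CS | 1 ; Music | 4 ; CS | 0 ; Music | 1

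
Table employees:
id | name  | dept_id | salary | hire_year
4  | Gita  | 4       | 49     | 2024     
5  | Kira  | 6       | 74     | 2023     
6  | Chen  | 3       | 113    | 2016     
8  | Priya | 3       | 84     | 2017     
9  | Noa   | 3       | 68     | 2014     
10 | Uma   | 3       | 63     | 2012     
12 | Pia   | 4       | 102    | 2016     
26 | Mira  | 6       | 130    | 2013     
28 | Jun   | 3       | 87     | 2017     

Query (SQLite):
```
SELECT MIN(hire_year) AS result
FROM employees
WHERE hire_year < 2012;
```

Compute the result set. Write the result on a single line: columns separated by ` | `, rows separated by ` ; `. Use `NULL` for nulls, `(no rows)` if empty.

NULL

Rows where hire_year < 2012 → hire_year values: [].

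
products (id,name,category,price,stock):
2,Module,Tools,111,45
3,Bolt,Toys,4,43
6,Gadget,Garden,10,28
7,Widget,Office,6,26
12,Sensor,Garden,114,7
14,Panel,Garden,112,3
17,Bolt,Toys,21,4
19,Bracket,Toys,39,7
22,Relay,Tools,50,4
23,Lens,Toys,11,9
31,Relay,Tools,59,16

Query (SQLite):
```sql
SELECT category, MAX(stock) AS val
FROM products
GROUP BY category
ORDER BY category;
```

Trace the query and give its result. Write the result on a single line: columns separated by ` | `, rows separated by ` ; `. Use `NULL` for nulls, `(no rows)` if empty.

Partition products by category; compute MAX(stock) within each group.
  Garden: ids {6, 12, 14} → MAX(stock)=28
  Office: ids {7} → MAX(stock)=26
  Tools: ids {2, 22, 31} → MAX(stock)=45
  Toys: ids {3, 17, 19, 23} → MAX(stock)=43

Garden | 28 ; Office | 26 ; Tools | 45 ; Toys | 43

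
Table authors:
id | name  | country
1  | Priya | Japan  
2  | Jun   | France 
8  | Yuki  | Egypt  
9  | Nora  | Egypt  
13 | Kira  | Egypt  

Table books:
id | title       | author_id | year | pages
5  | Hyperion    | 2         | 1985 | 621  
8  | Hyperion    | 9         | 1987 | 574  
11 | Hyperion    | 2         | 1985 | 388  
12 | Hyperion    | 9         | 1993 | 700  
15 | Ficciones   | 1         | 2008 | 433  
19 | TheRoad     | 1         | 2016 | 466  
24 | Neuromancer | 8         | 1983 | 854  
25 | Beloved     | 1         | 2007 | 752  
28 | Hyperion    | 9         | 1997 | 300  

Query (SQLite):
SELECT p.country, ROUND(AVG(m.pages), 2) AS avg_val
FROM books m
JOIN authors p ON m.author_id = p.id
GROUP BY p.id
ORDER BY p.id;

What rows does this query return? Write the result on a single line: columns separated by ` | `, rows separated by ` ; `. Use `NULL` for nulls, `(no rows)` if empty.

Join each books row to its authors via author_id.
Group joined rows by authors.id; compute ROUND(AVG(m.pages), 2) per group.
  1: ids {15, 19, 25} → ROUND(AVG(m.pages), 2)=550.33
  2: ids {5, 11} → ROUND(AVG(m.pages), 2)=504.5
  8: ids {24} → ROUND(AVG(m.pages), 2)=854
  9: ids {8, 12, 28} → ROUND(AVG(m.pages), 2)=524.67

Japan | 550.33 ; France | 504.5 ; Egypt | 854 ; Egypt | 524.67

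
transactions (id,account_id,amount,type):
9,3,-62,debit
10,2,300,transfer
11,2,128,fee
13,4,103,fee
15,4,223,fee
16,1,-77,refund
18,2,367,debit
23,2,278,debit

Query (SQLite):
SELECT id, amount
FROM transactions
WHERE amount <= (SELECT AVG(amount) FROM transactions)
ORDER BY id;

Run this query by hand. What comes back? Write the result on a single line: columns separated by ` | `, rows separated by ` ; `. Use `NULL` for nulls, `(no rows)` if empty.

9 | -62 ; 11 | 128 ; 13 | 103 ; 16 | -77

Scalar subquery: AVG(amount) over all transactions rows = 157.5.
Keep rows where amount <= that value.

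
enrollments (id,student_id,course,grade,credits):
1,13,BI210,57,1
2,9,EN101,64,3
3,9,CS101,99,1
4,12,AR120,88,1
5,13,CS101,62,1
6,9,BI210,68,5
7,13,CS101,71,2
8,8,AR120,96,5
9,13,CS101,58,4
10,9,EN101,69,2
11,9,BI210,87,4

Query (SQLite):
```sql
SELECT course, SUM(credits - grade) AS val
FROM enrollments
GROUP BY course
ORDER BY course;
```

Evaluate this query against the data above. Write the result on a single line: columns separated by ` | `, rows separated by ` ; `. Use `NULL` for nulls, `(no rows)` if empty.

AR120 | -178 ; BI210 | -202 ; CS101 | -282 ; EN101 | -128

For each row compute credits - grade.
Group by course; take SUM of the expression per group.
  AR120: ids {4, 8} → SUM(credits - grade)=-178
  BI210: ids {1, 6, 11} → SUM(credits - grade)=-202
  CS101: ids {3, 5, 7, 9} → SUM(credits - grade)=-282
  EN101: ids {2, 10} → SUM(credits - grade)=-128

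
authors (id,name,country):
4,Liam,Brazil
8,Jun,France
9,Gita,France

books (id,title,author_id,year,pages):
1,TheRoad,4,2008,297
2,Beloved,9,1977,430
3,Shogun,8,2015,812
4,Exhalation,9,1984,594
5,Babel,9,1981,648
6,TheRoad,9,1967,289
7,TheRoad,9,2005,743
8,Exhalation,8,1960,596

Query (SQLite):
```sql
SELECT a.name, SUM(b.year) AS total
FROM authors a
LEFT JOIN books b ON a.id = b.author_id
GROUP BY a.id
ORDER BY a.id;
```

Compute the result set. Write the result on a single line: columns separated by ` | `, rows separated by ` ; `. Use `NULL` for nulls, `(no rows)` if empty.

Liam | 2008 ; Jun | 3975 ; Gita | 9914

LEFT JOIN keeps every authors row; unmatched ones get NULL for books columns.
Group by authors.id and compute SUM(b.year). SUM over an all-NULL group is NULL.
  4: ids {1} → SUM(b.year)=2008
  8: ids {3, 8} → SUM(b.year)=3975
  9: ids {2, 4, 5, 6, 7} → SUM(b.year)=9914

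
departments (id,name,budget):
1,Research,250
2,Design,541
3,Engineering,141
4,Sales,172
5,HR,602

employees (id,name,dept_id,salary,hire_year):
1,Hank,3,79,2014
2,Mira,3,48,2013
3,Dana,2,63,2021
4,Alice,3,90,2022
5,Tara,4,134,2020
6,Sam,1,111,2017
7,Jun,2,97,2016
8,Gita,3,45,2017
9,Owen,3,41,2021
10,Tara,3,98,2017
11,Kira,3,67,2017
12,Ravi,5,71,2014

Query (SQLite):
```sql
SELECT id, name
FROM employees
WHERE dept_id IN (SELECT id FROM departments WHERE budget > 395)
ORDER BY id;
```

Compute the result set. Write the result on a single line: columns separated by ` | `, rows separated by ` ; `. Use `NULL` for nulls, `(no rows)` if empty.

Inner query: departments.id where budget > 395.
Outer: keep employees rows whose dept_id is in that set.
Inner query → {2, 5}

3 | Dana ; 7 | Jun ; 12 | Ravi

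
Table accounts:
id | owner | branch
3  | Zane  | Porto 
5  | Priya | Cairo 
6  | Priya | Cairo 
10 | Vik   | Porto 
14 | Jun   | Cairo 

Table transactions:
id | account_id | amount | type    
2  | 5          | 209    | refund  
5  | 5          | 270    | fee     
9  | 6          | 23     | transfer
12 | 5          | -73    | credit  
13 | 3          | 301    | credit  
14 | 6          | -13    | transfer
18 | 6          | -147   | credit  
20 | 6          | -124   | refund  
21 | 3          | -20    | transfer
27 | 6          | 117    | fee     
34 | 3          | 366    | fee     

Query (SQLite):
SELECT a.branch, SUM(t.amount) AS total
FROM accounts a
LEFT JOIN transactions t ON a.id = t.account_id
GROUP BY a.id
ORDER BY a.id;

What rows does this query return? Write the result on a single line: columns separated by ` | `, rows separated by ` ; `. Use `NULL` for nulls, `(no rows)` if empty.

LEFT JOIN keeps every accounts row; unmatched ones get NULL for transactions columns.
Group by accounts.id and compute SUM(t.amount). SUM over an all-NULL group is NULL.
  3: ids {13, 21, 34} → SUM(t.amount)=647
  5: ids {2, 5, 12} → SUM(t.amount)=406
  6: ids {9, 14, 18, 20, 27} → SUM(t.amount)=-144
  10: ids {—} → SUM(t.amount)=NULL
  14: ids {—} → SUM(t.amount)=NULL

Porto | 647 ; Cairo | 406 ; Cairo | -144 ; Porto | NULL ; Cairo | NULL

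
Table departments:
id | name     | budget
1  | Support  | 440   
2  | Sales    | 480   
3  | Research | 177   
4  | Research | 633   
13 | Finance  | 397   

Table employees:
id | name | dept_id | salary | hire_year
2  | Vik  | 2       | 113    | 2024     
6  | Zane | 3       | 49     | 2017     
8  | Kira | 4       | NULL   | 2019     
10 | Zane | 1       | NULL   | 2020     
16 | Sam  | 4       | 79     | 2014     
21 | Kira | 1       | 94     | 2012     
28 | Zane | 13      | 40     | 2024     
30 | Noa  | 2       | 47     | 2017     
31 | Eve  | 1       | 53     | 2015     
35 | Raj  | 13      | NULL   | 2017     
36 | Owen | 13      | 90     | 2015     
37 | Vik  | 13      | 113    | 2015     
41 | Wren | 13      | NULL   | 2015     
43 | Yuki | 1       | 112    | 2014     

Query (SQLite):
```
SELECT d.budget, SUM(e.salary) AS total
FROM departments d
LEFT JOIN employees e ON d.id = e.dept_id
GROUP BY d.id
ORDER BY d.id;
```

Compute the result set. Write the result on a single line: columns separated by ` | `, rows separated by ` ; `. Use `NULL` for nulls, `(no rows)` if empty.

440 | 259 ; 480 | 160 ; 177 | 49 ; 633 | 79 ; 397 | 243

LEFT JOIN keeps every departments row; unmatched ones get NULL for employees columns.
Group by departments.id and compute SUM(e.salary). SUM over an all-NULL group is NULL.
  1: ids {10, 21, 31, 43} → SUM(e.salary)=259
  2: ids {2, 30} → SUM(e.salary)=160
  3: ids {6} → SUM(e.salary)=49
  4: ids {8, 16} → SUM(e.salary)=79
  13: ids {28, 35, 36, 37, 41} → SUM(e.salary)=243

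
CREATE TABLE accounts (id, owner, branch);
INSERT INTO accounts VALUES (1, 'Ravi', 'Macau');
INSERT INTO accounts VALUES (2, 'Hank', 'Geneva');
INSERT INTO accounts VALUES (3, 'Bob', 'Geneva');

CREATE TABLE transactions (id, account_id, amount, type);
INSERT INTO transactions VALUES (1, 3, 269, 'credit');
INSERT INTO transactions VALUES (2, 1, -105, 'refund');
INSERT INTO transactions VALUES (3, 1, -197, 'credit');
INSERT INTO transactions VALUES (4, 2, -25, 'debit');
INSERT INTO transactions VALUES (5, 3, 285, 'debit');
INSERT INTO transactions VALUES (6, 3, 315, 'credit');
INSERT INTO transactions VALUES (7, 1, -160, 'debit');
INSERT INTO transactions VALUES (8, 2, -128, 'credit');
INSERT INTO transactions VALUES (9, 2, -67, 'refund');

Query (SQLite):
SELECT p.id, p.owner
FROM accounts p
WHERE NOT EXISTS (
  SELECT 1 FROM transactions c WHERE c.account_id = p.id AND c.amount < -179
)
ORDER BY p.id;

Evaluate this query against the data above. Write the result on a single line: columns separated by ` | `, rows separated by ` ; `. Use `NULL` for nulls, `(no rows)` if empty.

2 | Hank ; 3 | Bob

For each accounts row, check whether any transactions with matching account_id has amount < -179.
Keep rows where that is false.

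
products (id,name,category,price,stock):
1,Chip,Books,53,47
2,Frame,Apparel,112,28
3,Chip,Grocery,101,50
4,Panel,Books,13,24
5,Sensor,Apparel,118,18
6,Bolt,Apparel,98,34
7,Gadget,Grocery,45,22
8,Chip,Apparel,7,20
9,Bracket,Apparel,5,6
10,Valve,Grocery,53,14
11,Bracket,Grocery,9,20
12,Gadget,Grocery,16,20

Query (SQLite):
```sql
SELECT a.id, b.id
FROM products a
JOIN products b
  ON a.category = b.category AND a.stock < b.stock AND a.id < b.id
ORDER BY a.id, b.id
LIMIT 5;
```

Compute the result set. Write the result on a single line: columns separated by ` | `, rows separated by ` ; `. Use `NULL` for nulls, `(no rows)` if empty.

Pairs (a,b) with same category, a.stock < b.stock, a.id < b.id.
category groups: Apparel:{2,5,6,8,9} Books:{1,4} Grocery:{3,7,10,11,12}
Ordered by (a.id, b.id); first 5.

2 | 6 ; 5 | 6 ; 5 | 8 ; 10 | 11 ; 10 | 12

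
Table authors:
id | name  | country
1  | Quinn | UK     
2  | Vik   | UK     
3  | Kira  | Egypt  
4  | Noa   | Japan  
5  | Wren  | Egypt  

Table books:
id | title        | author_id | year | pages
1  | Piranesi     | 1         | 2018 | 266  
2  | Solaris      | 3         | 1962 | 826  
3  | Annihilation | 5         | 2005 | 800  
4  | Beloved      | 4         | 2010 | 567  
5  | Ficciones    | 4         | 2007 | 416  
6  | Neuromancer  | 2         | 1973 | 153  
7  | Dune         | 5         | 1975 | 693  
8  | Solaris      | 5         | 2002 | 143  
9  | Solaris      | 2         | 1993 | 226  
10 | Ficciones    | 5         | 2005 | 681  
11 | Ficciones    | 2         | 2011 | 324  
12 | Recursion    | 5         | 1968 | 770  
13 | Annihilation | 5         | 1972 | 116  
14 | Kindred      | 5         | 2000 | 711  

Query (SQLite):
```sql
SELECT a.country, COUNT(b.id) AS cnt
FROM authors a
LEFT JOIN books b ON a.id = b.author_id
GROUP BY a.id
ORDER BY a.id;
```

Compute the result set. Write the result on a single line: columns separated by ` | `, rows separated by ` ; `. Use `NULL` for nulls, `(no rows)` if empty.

UK | 1 ; UK | 3 ; Egypt | 1 ; Japan | 2 ; Egypt | 7

LEFT JOIN keeps every authors row; unmatched ones get NULL for books columns.
Group by authors.id and compute COUNT(b.id). COUNT(col) of an all-NULL group is 0.
  1: ids {1} → COUNT(b.id)=1
  2: ids {6, 9, 11} → COUNT(b.id)=3
  3: ids {2} → COUNT(b.id)=1
  4: ids {4, 5} → COUNT(b.id)=2
  5: ids {3, 7, 8, 10, 12, 13, 14} → COUNT(b.id)=7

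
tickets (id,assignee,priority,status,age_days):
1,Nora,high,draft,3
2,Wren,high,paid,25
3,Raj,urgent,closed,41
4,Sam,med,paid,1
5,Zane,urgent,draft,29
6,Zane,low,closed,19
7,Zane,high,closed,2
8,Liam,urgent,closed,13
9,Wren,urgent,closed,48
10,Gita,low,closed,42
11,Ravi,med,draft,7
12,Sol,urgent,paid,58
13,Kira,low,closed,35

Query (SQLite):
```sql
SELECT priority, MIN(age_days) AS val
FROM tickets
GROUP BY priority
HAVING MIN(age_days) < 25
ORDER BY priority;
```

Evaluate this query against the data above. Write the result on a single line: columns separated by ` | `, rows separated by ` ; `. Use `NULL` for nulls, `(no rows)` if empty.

Partition tickets by priority; compute MIN(age_days) within each group.
HAVING: keep groups where MIN(age_days) < 25.
  high: ids {1, 2, 7} → MIN(age_days)=2
  low: ids {6, 10, 13} → MIN(age_days)=19
  med: ids {4, 11} → MIN(age_days)=1
  urgent: ids {3, 5, 8, 9, 12} → MIN(age_days)=13

high | 2 ; low | 19 ; med | 1 ; urgent | 13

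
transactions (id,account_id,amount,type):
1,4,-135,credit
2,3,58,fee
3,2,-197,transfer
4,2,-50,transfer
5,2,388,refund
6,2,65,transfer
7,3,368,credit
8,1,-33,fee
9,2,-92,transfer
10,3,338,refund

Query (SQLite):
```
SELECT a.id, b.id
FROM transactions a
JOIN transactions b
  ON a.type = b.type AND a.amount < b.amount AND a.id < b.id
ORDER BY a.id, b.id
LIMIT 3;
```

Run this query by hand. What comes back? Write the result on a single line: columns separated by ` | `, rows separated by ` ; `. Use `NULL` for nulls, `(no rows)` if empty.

Pairs (a,b) with same type, a.amount < b.amount, a.id < b.id.
type groups: credit:{1,7} fee:{2,8} refund:{5,10} transfer:{3,4,6,9}
Ordered by (a.id, b.id); first 3.

1 | 7 ; 3 | 4 ; 3 | 6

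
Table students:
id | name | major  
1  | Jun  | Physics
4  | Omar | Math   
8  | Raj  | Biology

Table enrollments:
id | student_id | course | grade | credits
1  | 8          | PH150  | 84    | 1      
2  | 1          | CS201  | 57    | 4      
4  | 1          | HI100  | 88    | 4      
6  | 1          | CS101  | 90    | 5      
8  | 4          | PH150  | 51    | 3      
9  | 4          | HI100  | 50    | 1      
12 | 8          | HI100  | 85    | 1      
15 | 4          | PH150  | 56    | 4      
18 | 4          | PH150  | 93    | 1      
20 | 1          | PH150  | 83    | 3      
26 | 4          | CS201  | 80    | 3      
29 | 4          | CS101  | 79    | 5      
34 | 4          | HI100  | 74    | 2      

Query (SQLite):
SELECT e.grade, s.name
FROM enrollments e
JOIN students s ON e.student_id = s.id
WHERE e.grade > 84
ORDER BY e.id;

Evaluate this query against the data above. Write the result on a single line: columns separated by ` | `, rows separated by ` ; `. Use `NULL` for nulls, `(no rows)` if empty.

88 | Jun ; 90 | Jun ; 85 | Raj ; 93 | Omar

Each enrollments row matches the students row where student_id = students.id.
Then keep rows with e.grade > 84.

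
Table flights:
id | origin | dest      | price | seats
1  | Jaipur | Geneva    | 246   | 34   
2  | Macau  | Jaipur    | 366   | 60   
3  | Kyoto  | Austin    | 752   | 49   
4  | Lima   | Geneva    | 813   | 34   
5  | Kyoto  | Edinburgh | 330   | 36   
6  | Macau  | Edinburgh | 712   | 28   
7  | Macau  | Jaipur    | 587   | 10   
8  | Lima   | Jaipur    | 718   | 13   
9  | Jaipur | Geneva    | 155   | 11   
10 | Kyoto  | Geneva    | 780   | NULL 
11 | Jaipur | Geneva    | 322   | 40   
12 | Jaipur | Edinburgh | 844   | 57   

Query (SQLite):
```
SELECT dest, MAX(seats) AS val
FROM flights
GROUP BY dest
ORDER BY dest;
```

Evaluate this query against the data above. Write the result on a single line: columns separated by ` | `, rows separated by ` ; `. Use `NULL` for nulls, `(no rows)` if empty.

Partition flights by dest; compute MAX(seats) within each group.
  Austin: ids {3} → MAX(seats)=49
  Edinburgh: ids {5, 6, 12} → MAX(seats)=57
  Geneva: ids {1, 4, 9, 10, 11} → MAX(seats)=40
  Jaipur: ids {2, 7, 8} → MAX(seats)=60

Austin | 49 ; Edinburgh | 57 ; Geneva | 40 ; Jaipur | 60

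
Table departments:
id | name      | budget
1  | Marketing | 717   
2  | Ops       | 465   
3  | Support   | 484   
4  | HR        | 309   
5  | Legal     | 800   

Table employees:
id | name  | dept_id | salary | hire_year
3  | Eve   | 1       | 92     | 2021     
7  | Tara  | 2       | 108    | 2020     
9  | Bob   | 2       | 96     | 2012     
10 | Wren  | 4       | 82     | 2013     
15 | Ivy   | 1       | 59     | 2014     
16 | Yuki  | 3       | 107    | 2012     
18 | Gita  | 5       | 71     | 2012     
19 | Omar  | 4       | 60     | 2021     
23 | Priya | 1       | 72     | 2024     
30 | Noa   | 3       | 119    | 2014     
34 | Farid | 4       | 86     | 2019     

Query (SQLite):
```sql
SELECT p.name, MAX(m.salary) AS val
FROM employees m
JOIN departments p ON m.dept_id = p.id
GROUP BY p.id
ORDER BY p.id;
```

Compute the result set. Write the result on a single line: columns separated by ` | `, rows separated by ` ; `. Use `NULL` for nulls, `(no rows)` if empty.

Marketing | 92 ; Ops | 108 ; Support | 119 ; HR | 86 ; Legal | 71

Join each employees row to its departments via dept_id.
Group joined rows by departments.id; compute MAX(m.salary) per group.
  1: ids {3, 15, 23} → MAX(m.salary)=92
  2: ids {7, 9} → MAX(m.salary)=108
  3: ids {16, 30} → MAX(m.salary)=119
  4: ids {10, 19, 34} → MAX(m.salary)=86
  5: ids {18} → MAX(m.salary)=71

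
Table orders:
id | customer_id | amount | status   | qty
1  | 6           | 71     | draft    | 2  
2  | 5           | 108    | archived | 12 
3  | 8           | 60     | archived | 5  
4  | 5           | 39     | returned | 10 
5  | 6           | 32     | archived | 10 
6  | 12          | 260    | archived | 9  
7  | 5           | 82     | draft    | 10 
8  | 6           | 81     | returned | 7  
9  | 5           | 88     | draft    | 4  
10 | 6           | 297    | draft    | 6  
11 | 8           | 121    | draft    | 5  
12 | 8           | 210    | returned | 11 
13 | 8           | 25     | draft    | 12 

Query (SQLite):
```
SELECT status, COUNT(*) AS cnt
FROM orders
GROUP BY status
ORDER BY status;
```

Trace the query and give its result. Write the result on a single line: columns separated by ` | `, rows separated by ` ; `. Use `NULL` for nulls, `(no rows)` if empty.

archived | 4 ; draft | 6 ; returned | 3

Partition orders by status; compute COUNT(*) within each group.
  archived: ids {2, 3, 5, 6} → COUNT(*)=4
  draft: ids {1, 7, 9, 10, 11, 13} → COUNT(*)=6
  returned: ids {4, 8, 12} → COUNT(*)=3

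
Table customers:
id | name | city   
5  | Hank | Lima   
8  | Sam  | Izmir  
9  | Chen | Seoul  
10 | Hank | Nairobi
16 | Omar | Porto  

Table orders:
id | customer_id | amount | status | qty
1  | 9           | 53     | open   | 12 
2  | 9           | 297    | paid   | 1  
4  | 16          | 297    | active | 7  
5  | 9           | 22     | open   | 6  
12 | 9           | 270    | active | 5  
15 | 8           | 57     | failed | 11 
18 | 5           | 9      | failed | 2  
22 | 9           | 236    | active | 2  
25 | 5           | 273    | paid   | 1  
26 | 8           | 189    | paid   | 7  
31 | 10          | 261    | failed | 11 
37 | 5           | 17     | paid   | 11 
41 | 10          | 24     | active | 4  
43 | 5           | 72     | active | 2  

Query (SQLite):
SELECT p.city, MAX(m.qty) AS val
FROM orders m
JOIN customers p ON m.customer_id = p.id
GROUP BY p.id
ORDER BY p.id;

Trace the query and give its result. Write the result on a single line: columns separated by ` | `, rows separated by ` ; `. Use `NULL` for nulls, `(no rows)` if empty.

Join each orders row to its customers via customer_id.
Group joined rows by customers.id; compute MAX(m.qty) per group.
  5: ids {18, 25, 37, 43} → MAX(m.qty)=11
  8: ids {15, 26} → MAX(m.qty)=11
  9: ids {1, 2, 5, 12, 22} → MAX(m.qty)=12
  10: ids {31, 41} → MAX(m.qty)=11
  16: ids {4} → MAX(m.qty)=7

Lima | 11 ; Izmir | 11 ; Seoul | 12 ; Nairobi | 11 ; Porto | 7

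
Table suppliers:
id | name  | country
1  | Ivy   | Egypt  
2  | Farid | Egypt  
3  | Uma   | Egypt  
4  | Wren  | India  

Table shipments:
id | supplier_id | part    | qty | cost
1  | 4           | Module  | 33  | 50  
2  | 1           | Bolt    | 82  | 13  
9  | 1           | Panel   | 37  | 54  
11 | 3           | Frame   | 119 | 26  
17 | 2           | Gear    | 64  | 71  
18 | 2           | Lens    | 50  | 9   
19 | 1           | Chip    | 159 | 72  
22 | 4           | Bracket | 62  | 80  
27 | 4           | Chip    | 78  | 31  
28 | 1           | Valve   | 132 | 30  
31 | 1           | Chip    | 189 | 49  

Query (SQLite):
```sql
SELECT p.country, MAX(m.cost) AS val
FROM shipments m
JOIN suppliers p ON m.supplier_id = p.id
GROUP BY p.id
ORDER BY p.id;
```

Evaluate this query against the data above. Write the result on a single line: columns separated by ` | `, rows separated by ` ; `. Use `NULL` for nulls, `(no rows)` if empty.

Join each shipments row to its suppliers via supplier_id.
Group joined rows by suppliers.id; compute MAX(m.cost) per group.
  1: ids {2, 9, 19, 28, 31} → MAX(m.cost)=72
  2: ids {17, 18} → MAX(m.cost)=71
  3: ids {11} → MAX(m.cost)=26
  4: ids {1, 22, 27} → MAX(m.cost)=80

Egypt | 72 ; Egypt | 71 ; Egypt | 26 ; India | 80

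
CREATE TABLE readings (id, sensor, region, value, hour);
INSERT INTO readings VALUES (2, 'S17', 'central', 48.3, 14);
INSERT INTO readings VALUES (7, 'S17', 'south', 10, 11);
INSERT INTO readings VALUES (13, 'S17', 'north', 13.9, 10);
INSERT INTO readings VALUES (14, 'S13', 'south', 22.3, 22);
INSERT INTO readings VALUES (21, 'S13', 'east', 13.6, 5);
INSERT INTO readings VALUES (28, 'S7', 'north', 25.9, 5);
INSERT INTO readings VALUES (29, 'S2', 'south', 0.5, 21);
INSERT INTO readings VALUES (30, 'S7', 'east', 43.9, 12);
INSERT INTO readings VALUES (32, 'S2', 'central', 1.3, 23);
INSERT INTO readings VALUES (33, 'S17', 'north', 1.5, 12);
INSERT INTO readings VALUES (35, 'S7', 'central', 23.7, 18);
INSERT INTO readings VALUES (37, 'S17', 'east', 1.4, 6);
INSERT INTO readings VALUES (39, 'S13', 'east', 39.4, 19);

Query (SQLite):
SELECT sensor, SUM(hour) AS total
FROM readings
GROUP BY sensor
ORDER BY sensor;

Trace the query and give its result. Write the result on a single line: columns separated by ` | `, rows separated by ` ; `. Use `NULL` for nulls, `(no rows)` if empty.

S13 | 46 ; S17 | 53 ; S2 | 44 ; S7 | 35

Partition readings by sensor; compute SUM(hour) within each group.
  S13: ids {14, 21, 39} → SUM(hour)=46
  S17: ids {2, 7, 13, 33, 37} → SUM(hour)=53
  S2: ids {29, 32} → SUM(hour)=44
  S7: ids {28, 30, 35} → SUM(hour)=35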